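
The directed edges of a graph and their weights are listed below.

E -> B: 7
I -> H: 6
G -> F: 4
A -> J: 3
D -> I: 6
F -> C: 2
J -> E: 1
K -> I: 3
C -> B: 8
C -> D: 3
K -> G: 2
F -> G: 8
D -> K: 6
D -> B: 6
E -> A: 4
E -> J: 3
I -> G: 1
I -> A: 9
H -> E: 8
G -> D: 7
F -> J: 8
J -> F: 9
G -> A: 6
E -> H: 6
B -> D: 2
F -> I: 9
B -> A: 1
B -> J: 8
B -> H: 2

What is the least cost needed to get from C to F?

14

Running Dijkstra from C:
C: 0
D: 3  (via C)
B: 8  (via C)
A: 9  (via B)
I: 9  (via D)
K: 9  (via D)
G: 10  (via I)
H: 10  (via B)
J: 12  (via A)
E: 13  (via J)
F: 14  (via G)
Shortest route: C–D–I–G–F = 14.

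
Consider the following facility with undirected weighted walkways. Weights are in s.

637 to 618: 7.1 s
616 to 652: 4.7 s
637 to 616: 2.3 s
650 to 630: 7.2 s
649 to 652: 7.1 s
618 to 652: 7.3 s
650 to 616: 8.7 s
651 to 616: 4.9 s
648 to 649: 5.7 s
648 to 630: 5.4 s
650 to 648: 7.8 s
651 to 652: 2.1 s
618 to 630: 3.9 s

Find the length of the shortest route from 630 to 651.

Enumerating some paths:
630–618–637–616–651: 3.9+7.1+2.3+4.9 = 18.2
630–618–652–651: 3.9+7.3+2.1 = 13.3
Cheapest is 630–618–652–651 at 13.3 s.

13.3 s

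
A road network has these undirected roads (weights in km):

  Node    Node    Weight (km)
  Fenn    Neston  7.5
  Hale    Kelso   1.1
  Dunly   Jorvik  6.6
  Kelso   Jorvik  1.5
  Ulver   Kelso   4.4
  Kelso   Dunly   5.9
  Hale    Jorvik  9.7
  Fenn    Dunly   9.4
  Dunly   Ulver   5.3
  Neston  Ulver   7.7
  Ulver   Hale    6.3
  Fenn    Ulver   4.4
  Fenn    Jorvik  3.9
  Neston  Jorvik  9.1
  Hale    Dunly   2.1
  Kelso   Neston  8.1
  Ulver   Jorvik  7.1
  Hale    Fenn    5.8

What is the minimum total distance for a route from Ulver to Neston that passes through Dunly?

Best Ulver to Dunly: Ulver–Dunly costing 5.3
Best Dunly to Neston: Dunly–Hale–Kelso–Neston costing 11.3
Total via Dunly: 5.3 + 11.3 = 16.6 km.

16.6 km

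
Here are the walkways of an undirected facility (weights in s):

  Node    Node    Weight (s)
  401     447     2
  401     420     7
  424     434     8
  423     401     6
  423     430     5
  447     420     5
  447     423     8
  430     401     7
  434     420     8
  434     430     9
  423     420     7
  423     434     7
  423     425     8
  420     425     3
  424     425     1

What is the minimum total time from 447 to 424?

Enumerating some paths:
447 → 401 → 423 → 425 → 424: 2+6+8+1 = 17
447 → 423 → 425 → 424: 8+8+1 = 17
447 → 420 → 425 → 424: 5+3+1 = 9
447 → 401 → 420 → 425 → 424: 2+7+3+1 = 13
The minimum is 9 s via 447 → 420 → 425 → 424.

9 s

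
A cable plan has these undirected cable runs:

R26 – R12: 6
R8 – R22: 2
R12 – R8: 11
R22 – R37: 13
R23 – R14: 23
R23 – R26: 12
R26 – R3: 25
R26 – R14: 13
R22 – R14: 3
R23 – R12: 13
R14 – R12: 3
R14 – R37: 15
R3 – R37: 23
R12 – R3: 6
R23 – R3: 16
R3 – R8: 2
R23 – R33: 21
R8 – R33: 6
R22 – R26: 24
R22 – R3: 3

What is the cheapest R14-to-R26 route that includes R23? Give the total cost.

28

Best R14 to R23: R14–R12–R23 costing 16
Shortest R23→R26: R23–R26 = 12
Total via R23: 16 + 12 = 28.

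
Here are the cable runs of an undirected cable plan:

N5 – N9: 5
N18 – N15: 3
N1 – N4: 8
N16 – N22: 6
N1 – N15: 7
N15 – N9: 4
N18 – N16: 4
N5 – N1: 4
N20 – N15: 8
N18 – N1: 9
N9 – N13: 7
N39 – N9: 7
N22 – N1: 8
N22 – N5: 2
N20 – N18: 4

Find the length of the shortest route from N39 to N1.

16

Settle nodes by increasing distance from N39:
N39: 0
N9: 7  (via N39)
N15: 11  (via N9)
N5: 12  (via N9)
N18: 14  (via N15)
N22: 14  (via N5)
N13: 14  (via N9)
N1: 16  (via N5)
Shortest route: N39–N9–N5–N1 = 16.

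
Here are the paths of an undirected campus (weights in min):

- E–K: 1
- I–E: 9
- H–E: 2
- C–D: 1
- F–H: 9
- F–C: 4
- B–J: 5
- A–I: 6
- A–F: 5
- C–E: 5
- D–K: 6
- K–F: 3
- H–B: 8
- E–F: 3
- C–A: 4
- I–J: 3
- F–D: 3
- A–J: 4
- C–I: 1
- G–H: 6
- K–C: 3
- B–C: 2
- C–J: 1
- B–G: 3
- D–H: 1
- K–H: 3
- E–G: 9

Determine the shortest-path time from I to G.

6 min

Enumerating some paths:
I–C–D–H–G: 1+1+1+6 = 9
I–C–B–G: 1+2+3 = 6
Cheapest is I–C–B–G at 6 min.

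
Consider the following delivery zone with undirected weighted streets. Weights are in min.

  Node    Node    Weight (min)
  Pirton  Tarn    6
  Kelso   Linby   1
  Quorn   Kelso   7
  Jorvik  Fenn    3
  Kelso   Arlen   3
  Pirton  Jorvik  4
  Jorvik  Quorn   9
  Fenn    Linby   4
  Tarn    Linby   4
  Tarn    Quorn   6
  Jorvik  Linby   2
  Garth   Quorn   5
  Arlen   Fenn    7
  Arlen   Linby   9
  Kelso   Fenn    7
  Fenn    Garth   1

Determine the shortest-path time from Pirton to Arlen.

10 min

Running Dijkstra from Pirton:
Pirton: 0
Jorvik: 4  (via Pirton)
Tarn: 6  (via Pirton)
Linby: 6  (via Jorvik)
Kelso: 7  (via Linby)
Fenn: 7  (via Jorvik)
Garth: 8  (via Fenn)
Arlen: 10  (via Kelso)
Shortest route: Pirton → Jorvik → Linby → Kelso → Arlen = 10 min.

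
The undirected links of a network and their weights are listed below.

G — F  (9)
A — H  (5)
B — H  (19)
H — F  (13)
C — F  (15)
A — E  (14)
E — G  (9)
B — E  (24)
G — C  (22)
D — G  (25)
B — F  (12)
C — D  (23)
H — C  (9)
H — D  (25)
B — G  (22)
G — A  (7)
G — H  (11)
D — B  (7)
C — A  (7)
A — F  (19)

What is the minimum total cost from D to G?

25

Candidate routes:
D–B–F–G: 7+12+9 = 28
D–B–G: 7+22 = 29
D–H–G: 25+11 = 36
D–G: 25 = 25
Cheapest is D–G at 25.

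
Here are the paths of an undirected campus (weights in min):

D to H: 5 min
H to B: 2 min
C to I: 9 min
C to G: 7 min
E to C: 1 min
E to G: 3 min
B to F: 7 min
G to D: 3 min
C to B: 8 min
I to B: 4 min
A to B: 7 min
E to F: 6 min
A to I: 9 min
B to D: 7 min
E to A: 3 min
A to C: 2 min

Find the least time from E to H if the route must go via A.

Shortest E→A: E → A = 3
Best A to H: A → B → H costing 9
Total via A: 3 + 9 = 12 min.

12 min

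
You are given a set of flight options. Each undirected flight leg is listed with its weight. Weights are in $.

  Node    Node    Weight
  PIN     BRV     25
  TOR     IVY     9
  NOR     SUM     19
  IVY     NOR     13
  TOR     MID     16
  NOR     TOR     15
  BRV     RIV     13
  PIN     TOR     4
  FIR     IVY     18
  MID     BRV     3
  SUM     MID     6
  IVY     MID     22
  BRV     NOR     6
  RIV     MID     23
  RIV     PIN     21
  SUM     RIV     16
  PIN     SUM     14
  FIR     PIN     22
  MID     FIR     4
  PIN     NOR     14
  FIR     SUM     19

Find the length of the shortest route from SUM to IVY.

$27

Shortest distances from SUM:
SUM: 0
MID: 6  (via SUM)
BRV: 9  (via MID)
FIR: 10  (via MID)
PIN: 14  (via SUM)
NOR: 15  (via BRV)
RIV: 16  (via SUM)
TOR: 18  (via PIN)
IVY: 27  (via TOR)
Shortest route: SUM → PIN → TOR → IVY = $27.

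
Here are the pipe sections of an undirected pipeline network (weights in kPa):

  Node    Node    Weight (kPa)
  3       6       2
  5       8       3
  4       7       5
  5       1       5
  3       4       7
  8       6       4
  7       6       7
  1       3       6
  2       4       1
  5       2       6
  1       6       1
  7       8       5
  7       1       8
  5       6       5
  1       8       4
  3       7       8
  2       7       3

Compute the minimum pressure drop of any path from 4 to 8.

9 kPa

Settle nodes by increasing distance from 4:
4: 0
2: 1  (via 4)
7: 4  (via 2)
3: 7  (via 4)
5: 7  (via 2)
6: 9  (via 3)
8: 9  (via 7)
Shortest route: 4–2–7–8 = 9 kPa.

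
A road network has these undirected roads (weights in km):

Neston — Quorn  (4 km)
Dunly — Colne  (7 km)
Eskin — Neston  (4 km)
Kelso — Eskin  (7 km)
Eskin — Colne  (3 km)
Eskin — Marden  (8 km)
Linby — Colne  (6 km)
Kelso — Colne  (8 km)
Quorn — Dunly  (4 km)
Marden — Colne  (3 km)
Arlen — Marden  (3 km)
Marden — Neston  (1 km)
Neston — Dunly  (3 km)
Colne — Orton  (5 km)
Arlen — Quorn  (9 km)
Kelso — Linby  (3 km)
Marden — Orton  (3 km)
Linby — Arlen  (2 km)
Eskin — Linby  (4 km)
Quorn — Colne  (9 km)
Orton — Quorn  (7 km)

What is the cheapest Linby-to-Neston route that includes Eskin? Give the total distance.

8 km

Best Linby to Eskin: Linby → Eskin costing 4
Shortest Eskin→Neston: Eskin → Neston = 4
Total via Eskin: 4 + 4 = 8 km.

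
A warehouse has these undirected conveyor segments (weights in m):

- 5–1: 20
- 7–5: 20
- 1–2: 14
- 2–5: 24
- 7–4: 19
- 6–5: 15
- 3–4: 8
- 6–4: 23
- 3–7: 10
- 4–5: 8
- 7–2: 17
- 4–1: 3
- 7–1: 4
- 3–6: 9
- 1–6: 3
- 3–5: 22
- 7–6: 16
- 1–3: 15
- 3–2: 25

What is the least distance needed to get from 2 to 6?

Shortest distances from 2:
2: 0
1: 14  (via 2)
4: 17  (via 1)
6: 17  (via 1)
Shortest route: 2 → 1 → 6 = 17 m.

17 m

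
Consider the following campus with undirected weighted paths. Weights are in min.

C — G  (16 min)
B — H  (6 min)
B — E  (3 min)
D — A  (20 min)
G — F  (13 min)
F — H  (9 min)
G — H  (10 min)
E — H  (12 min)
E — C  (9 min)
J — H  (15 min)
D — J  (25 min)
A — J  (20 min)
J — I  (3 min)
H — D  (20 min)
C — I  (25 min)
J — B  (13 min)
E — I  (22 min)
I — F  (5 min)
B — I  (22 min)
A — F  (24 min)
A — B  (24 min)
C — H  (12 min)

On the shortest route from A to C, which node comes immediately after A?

Candidate routes:
A–B–H–C: 24+6+12 = 42
A–B–E–C: 24+3+9 = 36
The minimum is 36 min via A–B–E–C.
So from A the first move is to B.

B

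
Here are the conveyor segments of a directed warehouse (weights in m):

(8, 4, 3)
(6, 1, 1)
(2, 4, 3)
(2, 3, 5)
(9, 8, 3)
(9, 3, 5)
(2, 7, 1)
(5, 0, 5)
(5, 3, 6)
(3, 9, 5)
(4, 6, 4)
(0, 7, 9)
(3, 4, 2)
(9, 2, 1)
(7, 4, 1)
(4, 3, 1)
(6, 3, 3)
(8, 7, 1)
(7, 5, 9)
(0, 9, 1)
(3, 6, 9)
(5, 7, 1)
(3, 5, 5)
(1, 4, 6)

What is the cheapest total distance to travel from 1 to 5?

12 m

Compare a few routes:
1 → 4 → 6 → 3 → 5: 6+4+3+5 = 18
1 → 4 → 3 → 5: 6+1+5 = 12
The minimum is 12 m via 1 → 4 → 3 → 5.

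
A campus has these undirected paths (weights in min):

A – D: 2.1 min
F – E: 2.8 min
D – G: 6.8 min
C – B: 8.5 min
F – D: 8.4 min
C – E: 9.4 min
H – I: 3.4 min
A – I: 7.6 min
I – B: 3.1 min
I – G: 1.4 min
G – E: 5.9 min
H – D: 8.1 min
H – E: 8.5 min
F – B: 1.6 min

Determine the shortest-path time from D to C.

18.5 min

Running Dijkstra from D:
D: 0
A: 2.1  (via D)
G: 6.8  (via D)
H: 8.1  (via D)
I: 8.2  (via G)
F: 8.4  (via D)
B: 10  (via F)
E: 11.2  (via F)
C: 18.5  (via B)
Shortest route: D–F–B–C = 18.5 min.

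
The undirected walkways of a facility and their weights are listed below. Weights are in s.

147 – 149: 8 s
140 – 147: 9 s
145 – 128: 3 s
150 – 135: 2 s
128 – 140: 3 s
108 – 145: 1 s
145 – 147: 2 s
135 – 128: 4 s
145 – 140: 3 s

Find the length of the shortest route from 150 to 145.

Shortest distances from 150:
150: 0
135: 2  (via 150)
128: 6  (via 135)
145: 9  (via 128)
Shortest route: 150 → 135 → 128 → 145 = 9 s.

9 s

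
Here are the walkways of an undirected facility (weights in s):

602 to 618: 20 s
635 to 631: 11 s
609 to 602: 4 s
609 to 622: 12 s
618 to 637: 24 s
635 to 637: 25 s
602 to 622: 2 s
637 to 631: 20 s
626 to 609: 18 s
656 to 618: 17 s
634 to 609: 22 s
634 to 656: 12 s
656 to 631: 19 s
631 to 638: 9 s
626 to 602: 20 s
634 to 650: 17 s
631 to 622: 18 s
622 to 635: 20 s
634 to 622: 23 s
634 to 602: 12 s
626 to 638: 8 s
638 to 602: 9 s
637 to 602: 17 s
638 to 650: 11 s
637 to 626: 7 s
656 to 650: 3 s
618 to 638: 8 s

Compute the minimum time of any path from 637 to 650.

26 s

Settle nodes by increasing distance from 637:
637: 0
626: 7  (via 637)
638: 15  (via 626)
602: 17  (via 637)
622: 19  (via 602)
631: 20  (via 637)
609: 21  (via 602)
618: 23  (via 638)
635: 25  (via 637)
650: 26  (via 638)
Shortest route: 637 → 626 → 638 → 650 = 26 s.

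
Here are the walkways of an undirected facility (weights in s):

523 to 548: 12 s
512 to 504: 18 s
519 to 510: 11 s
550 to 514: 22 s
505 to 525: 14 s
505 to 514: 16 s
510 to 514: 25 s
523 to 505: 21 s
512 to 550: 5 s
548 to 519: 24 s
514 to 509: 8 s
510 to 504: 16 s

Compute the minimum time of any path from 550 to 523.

Running Dijkstra from 550:
550: 0
512: 5  (via 550)
514: 22  (via 550)
504: 23  (via 512)
509: 30  (via 514)
505: 38  (via 514)
510: 39  (via 504)
519: 50  (via 510)
525: 52  (via 505)
523: 59  (via 505)
Shortest route: 550 → 514 → 505 → 523 = 59 s.

59 s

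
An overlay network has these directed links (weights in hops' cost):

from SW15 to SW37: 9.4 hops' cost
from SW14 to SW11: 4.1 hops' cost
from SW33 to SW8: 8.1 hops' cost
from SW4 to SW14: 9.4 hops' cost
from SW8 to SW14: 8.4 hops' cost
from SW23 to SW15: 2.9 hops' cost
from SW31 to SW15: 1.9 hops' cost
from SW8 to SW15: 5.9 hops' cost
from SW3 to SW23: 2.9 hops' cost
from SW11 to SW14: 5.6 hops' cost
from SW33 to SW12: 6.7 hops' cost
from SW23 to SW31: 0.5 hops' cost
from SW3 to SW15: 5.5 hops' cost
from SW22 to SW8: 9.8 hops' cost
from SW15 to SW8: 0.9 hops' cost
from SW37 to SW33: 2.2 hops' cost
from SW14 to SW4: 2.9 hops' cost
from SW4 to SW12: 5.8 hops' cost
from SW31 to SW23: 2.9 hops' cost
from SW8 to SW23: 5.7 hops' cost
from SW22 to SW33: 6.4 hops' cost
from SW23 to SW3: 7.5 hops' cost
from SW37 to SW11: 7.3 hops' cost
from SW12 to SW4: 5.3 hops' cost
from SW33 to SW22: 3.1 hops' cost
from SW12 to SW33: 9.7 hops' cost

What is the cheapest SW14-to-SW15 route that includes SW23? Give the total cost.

34.6 hops' cost

Best SW14 to SW23: SW14 → SW4 → SW12 → SW33 → SW8 → SW23 costing 32.2
Shortest SW23→SW15: SW23 → SW31 → SW15 = 2.4
Total via SW23: 32.2 + 2.4 = 34.6 hops' cost.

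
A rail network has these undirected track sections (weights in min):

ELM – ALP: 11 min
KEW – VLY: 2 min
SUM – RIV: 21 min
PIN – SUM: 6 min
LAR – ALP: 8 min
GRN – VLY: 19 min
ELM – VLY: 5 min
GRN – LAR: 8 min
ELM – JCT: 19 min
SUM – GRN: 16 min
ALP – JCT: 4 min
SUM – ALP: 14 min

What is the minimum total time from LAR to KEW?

Running Dijkstra from LAR:
LAR: 0
GRN: 8  (via LAR)
ALP: 8  (via LAR)
JCT: 12  (via ALP)
ELM: 19  (via ALP)
SUM: 22  (via ALP)
VLY: 24  (via ELM)
KEW: 26  (via VLY)
Shortest route: LAR → ALP → ELM → VLY → KEW = 26 min.

26 min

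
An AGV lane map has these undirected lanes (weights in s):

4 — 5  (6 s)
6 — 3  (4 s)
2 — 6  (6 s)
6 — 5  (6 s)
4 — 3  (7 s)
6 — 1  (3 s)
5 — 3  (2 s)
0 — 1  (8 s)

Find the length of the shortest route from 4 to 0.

22 s

Running Dijkstra from 4:
4: 0
5: 6  (via 4)
3: 7  (via 4)
6: 11  (via 3)
1: 14  (via 6)
2: 17  (via 6)
0: 22  (via 1)
Shortest route: 4–3–6–1–0 = 22 s.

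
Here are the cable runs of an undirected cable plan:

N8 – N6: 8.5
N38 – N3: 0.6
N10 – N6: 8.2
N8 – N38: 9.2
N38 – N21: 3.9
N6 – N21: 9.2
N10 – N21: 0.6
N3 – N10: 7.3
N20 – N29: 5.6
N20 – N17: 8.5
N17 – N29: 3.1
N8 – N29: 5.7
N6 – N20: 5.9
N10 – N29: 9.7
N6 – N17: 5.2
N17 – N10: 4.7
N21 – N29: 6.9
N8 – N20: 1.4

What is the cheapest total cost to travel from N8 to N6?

7.3

Running Dijkstra from N8:
N8: 0
N20: 1.4  (via N8)
N29: 5.7  (via N8)
N6: 7.3  (via N20)
Shortest route: N8 → N20 → N6 = 7.3.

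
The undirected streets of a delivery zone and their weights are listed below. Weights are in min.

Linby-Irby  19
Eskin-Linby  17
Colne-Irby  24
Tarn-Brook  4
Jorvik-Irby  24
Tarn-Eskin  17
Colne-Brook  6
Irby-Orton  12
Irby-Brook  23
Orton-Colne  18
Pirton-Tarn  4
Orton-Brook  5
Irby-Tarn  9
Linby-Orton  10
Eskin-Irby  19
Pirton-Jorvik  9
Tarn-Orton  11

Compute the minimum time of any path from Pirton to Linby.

23 min

Settle nodes by increasing distance from Pirton:
Pirton: 0
Tarn: 4  (via Pirton)
Brook: 8  (via Tarn)
Jorvik: 9  (via Pirton)
Orton: 13  (via Brook)
Irby: 13  (via Tarn)
Colne: 14  (via Brook)
Eskin: 21  (via Tarn)
Linby: 23  (via Orton)
Shortest route: Pirton–Tarn–Brook–Orton–Linby = 23 min.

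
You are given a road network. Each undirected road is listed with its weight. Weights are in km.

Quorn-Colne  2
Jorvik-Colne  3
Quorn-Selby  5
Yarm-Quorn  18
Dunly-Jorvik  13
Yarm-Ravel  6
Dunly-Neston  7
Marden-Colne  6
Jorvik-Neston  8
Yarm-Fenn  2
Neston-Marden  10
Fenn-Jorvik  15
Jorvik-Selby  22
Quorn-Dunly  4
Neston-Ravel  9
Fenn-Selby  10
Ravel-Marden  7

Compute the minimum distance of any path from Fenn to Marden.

Enumerating some paths:
Fenn → Yarm → Ravel → Marden: 2+6+7 = 15
Fenn → Selby → Quorn → Colne → Marden: 10+5+2+6 = 23
Fenn → Jorvik → Colne → Marden: 15+3+6 = 24
The minimum is 15 km via Fenn → Yarm → Ravel → Marden.

15 km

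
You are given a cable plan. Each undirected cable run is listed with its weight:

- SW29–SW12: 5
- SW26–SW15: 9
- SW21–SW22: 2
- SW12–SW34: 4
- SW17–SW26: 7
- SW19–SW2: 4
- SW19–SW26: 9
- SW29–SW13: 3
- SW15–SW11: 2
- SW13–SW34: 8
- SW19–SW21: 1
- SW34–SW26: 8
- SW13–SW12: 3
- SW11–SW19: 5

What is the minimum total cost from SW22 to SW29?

Running Dijkstra from SW22:
SW22: 0
SW21: 2  (via SW22)
SW19: 3  (via SW21)
SW2: 7  (via SW19)
SW11: 8  (via SW19)
SW15: 10  (via SW11)
SW26: 12  (via SW19)
SW17: 19  (via SW26)
SW34: 20  (via SW26)
SW12: 24  (via SW34)
SW13: 27  (via SW12)
SW29: 29  (via SW12)
Shortest route: SW22 → SW21 → SW19 → SW26 → SW34 → SW12 → SW29 = 29.

29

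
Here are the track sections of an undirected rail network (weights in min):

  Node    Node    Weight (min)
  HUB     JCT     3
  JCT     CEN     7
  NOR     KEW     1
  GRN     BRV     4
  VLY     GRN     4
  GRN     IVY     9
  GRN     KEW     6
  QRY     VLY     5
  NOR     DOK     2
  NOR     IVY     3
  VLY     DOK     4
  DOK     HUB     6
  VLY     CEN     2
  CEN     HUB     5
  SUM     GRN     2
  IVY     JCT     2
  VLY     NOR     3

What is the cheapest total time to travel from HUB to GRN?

11 min

Shortest distances from HUB:
HUB: 0
JCT: 3  (via HUB)
CEN: 5  (via HUB)
IVY: 5  (via JCT)
DOK: 6  (via HUB)
VLY: 7  (via CEN)
NOR: 8  (via IVY)
KEW: 9  (via NOR)
GRN: 11  (via VLY)
Shortest route: HUB–CEN–VLY–GRN = 11 min.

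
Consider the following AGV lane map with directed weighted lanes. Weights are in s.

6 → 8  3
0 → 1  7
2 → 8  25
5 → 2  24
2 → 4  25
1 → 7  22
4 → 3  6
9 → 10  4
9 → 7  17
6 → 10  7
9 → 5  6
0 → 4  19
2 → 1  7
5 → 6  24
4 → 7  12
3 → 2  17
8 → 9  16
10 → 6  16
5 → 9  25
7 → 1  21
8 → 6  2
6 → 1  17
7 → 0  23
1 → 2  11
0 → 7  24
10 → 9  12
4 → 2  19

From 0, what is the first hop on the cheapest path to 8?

1

Candidate routes:
0 → 1 → 2 → 8: 7+11+25 = 43
0 → 4 → 3 → 2 → 8: 19+6+17+25 = 67
0 → 4 → 2 → 8: 19+19+25 = 63
0 → 7 → 1 → 2 → 8: 24+21+11+25 = 81
The minimum is 43 s via 0 → 1 → 2 → 8.
So from 0 the first move is to 1.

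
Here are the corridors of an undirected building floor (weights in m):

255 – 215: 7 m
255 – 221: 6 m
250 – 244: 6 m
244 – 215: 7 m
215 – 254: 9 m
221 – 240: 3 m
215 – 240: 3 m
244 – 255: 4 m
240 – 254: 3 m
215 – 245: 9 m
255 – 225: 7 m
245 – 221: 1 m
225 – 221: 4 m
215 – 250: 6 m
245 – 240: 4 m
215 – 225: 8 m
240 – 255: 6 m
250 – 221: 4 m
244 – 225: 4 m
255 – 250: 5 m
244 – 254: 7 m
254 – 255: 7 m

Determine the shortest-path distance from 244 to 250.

6 m

Compare a few routes:
244–255–250: 4+5 = 9
244–250: 6 = 6
Cheapest is 244–250 at 6 m.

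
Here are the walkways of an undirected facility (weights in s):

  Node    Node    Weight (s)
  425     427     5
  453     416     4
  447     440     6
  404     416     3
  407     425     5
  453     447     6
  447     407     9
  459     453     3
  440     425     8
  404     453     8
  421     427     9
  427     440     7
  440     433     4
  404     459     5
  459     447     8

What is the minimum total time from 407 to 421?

Compare a few routes:
407–447–440–425–427–421: 9+6+8+5+9 = 37
407–447–440–427–421: 9+6+7+9 = 31
407–425–440–427–421: 5+8+7+9 = 29
407–425–427–421: 5+5+9 = 19
The minimum is 19 s via 407–425–427–421.

19 s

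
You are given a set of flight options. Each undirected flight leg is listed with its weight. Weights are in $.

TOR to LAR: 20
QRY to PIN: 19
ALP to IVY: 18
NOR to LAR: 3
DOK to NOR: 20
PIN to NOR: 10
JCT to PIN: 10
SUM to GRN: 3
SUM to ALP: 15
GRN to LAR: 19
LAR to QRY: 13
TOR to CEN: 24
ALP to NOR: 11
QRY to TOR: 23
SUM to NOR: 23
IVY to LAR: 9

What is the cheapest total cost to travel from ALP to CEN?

Shortest distances from ALP:
ALP: 0
NOR: 11  (via ALP)
LAR: 14  (via NOR)
SUM: 15  (via ALP)
IVY: 18  (via ALP)
GRN: 18  (via SUM)
PIN: 21  (via NOR)
QRY: 27  (via LAR)
JCT: 31  (via PIN)
DOK: 31  (via NOR)
TOR: 34  (via LAR)
CEN: 58  (via TOR)
Shortest route: ALP → NOR → LAR → TOR → CEN = $58.

$58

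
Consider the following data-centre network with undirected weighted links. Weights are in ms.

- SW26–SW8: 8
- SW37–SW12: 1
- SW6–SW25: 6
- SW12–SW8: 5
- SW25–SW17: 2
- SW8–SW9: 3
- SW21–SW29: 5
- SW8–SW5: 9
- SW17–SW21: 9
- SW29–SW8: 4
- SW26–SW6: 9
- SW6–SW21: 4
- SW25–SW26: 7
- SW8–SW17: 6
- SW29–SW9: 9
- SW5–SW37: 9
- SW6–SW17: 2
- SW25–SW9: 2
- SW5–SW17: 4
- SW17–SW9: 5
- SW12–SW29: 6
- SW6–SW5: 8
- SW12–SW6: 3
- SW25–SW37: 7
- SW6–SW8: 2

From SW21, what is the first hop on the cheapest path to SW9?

Enumerating some paths:
SW21 - SW6 - SW17 - SW9: 4+2+5 = 11
SW21 - SW6 - SW8 - SW9: 4+2+3 = 9
SW21 - SW6 - SW17 - SW25 - SW9: 4+2+2+2 = 10
The minimum is 9 ms via SW21 - SW6 - SW8 - SW9.
So from SW21 the first move is to SW6.

SW6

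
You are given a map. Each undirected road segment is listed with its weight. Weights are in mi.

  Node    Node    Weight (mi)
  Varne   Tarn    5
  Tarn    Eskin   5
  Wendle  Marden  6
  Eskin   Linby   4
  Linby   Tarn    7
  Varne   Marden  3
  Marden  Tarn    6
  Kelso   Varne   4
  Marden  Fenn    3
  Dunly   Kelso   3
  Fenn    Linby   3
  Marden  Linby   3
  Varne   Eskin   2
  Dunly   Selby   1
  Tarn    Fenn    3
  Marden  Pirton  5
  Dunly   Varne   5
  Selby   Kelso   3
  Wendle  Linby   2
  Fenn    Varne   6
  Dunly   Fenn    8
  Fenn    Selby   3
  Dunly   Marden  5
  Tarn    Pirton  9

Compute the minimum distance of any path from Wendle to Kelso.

Settle nodes by increasing distance from Wendle:
Wendle: 0
Linby: 2  (via Wendle)
Marden: 5  (via Linby)
Fenn: 5  (via Linby)
Eskin: 6  (via Linby)
Selby: 8  (via Fenn)
Varne: 8  (via Marden)
Tarn: 8  (via Fenn)
Dunly: 9  (via Selby)
Pirton: 10  (via Marden)
Kelso: 11  (via Selby)
Shortest route: Wendle → Linby → Fenn → Selby → Kelso = 11 mi.

11 mi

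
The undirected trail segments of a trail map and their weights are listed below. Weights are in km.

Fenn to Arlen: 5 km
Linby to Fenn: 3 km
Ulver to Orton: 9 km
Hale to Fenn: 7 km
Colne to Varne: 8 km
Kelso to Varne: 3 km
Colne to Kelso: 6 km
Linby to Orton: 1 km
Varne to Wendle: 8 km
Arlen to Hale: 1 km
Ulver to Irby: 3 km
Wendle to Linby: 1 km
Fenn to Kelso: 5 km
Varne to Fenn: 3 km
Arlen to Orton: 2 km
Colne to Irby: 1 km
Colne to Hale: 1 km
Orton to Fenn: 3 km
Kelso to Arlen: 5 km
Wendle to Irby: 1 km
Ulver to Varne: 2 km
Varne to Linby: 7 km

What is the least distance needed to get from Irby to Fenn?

Enumerating some paths:
Irby - Colne - Hale - Arlen - Orton - Fenn: 1+1+1+2+3 = 8
Irby - Wendle - Linby - Orton - Fenn: 1+1+1+3 = 6
Irby - Wendle - Linby - Fenn: 1+1+3 = 5
Cheapest is Irby - Wendle - Linby - Fenn at 5 km.

5 km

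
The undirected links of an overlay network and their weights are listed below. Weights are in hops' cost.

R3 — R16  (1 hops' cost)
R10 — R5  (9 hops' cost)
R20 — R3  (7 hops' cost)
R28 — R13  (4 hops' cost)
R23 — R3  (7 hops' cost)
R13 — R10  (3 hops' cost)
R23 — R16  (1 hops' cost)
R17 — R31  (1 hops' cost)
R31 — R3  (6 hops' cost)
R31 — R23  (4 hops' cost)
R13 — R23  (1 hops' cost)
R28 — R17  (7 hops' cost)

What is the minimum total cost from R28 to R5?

Running Dijkstra from R28:
R28: 0
R13: 4  (via R28)
R23: 5  (via R13)
R16: 6  (via R23)
R10: 7  (via R13)
R17: 7  (via R28)
R3: 7  (via R16)
R31: 8  (via R17)
R20: 14  (via R3)
R5: 16  (via R10)
Shortest route: R28–R13–R10–R5 = 16 hops' cost.

16 hops' cost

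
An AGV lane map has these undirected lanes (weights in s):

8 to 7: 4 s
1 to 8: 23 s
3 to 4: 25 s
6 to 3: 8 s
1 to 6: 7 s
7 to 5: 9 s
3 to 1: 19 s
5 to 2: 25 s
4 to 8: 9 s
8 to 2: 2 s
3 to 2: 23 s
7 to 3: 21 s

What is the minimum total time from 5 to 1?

36 s

Enumerating some paths:
5–7–3–1: 9+21+19 = 49
5–7–8–1: 9+4+23 = 36
5–7–3–6–1: 9+21+8+7 = 45
Cheapest is 5–7–8–1 at 36 s.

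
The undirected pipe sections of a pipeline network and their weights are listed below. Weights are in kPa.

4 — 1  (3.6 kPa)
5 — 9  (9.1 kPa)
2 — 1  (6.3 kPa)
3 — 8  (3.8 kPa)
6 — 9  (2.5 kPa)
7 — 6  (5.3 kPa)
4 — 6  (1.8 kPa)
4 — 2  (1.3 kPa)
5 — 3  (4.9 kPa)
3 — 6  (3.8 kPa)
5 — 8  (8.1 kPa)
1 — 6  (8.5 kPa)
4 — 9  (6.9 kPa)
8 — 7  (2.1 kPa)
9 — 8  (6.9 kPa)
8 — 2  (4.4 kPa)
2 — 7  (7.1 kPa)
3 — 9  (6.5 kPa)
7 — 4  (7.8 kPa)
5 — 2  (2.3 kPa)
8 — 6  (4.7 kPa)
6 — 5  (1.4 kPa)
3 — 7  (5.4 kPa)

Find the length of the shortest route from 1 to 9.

Candidate routes:
1–4–9: 3.6+6.9 = 10.5
1–4–6–9: 3.6+1.8+2.5 = 7.9
Cheapest is 1–4–6–9 at 7.9 kPa.

7.9 kPa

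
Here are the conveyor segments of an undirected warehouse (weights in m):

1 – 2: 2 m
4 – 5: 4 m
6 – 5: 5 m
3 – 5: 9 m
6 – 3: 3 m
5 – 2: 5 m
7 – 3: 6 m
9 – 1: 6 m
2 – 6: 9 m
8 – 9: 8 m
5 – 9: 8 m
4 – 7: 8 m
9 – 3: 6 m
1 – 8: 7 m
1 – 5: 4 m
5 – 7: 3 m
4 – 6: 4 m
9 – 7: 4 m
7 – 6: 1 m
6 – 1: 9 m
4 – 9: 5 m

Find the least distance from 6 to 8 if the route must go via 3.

17 m

Shortest 6→3: 6 → 3 = 3
Shortest 3→8: 3 → 9 → 8 = 14
Total via 3: 3 + 14 = 17 m.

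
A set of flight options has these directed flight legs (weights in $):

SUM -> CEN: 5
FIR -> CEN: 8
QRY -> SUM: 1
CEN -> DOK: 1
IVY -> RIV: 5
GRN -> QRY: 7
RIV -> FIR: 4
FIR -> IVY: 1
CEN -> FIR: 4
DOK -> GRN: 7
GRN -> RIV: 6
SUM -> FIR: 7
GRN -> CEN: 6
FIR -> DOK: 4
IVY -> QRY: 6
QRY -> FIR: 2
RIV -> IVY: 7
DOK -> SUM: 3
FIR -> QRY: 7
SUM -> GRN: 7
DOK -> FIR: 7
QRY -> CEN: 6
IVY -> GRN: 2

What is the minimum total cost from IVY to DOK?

Candidate routes:
IVY → QRY → FIR → DOK: 6+2+4 = 12
IVY → GRN → CEN → DOK: 2+6+1 = 9
The minimum is $9 via IVY → GRN → CEN → DOK.

$9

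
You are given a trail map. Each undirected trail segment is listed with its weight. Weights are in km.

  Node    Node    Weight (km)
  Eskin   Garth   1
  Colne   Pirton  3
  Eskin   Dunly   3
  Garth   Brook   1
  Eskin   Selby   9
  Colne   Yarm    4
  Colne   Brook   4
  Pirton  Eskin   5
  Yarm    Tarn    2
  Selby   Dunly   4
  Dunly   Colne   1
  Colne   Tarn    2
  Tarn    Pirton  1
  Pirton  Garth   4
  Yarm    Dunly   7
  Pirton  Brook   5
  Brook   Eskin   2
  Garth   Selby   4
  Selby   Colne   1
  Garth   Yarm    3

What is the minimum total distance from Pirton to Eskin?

Settle nodes by increasing distance from Pirton:
Pirton: 0
Tarn: 1  (via Pirton)
Yarm: 3  (via Tarn)
Colne: 3  (via Pirton)
Garth: 4  (via Pirton)
Selby: 4  (via Colne)
Dunly: 4  (via Colne)
Eskin: 5  (via Pirton)
Shortest route: Pirton → Eskin = 5 km.

5 km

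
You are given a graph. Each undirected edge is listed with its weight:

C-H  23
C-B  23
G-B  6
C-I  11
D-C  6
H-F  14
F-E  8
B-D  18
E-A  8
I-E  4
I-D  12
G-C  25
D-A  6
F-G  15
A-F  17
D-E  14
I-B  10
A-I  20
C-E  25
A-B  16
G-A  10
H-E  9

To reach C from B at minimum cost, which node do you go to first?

I

Enumerating some paths:
B - I - C: 10+11 = 21
B - C: 23 = 23
The minimum is 21 via B - I - C.
So from B the first move is to I.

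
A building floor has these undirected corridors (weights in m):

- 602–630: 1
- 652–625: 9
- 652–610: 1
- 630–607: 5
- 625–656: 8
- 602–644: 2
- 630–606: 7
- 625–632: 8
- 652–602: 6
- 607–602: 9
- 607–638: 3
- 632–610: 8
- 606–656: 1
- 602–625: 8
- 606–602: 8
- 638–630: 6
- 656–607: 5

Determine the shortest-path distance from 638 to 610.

14 m

Running Dijkstra from 638:
638: 0
607: 3  (via 638)
630: 6  (via 638)
602: 7  (via 630)
656: 8  (via 607)
606: 9  (via 656)
644: 9  (via 602)
652: 13  (via 602)
610: 14  (via 652)
Shortest route: 638 → 630 → 602 → 652 → 610 = 14 m.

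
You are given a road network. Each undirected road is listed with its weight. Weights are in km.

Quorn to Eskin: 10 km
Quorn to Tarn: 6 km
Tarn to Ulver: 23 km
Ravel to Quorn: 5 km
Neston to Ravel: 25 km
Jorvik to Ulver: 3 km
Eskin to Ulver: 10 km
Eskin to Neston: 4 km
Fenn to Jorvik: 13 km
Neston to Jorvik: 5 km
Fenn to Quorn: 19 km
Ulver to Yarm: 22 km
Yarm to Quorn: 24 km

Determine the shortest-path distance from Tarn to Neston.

20 km

Compare a few routes:
Tarn → Ulver → Jorvik → Neston: 23+3+5 = 31
Tarn → Quorn → Eskin → Ulver → Jorvik → Neston: 6+10+10+3+5 = 34
Tarn → Quorn → Eskin → Neston: 6+10+4 = 20
The minimum is 20 km via Tarn → Quorn → Eskin → Neston.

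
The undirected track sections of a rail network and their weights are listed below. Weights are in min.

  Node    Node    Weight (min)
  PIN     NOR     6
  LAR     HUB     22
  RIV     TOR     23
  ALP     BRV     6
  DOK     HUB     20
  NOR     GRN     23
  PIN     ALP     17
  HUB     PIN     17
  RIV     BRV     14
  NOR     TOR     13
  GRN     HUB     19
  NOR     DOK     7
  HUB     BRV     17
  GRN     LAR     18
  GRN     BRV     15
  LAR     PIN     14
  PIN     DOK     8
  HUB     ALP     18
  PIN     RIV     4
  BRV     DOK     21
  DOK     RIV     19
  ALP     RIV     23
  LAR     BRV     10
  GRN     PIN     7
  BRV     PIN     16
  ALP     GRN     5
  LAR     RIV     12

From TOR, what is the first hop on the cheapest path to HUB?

NOR

Candidate routes:
TOR–RIV–PIN–HUB: 23+4+17 = 44
TOR–NOR–PIN–HUB: 13+6+17 = 36
TOR–NOR–DOK–HUB: 13+7+20 = 40
Cheapest is TOR–NOR–PIN–HUB at 36 min.
So from TOR the first move is to NOR.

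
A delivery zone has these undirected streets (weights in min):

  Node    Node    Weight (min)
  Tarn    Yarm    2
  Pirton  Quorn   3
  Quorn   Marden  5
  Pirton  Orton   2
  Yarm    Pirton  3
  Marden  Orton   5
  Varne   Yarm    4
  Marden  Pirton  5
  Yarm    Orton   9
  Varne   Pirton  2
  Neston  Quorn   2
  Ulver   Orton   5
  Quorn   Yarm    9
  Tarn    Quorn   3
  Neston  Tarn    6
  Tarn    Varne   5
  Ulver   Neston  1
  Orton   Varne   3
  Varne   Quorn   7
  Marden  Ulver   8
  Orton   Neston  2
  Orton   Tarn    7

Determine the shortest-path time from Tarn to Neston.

Compare a few routes:
Tarn - Quorn - Neston: 3+2 = 5
Tarn - Orton - Neston: 7+2 = 9
Tarn - Neston: 6 = 6
The minimum is 5 min via Tarn - Quorn - Neston.

5 min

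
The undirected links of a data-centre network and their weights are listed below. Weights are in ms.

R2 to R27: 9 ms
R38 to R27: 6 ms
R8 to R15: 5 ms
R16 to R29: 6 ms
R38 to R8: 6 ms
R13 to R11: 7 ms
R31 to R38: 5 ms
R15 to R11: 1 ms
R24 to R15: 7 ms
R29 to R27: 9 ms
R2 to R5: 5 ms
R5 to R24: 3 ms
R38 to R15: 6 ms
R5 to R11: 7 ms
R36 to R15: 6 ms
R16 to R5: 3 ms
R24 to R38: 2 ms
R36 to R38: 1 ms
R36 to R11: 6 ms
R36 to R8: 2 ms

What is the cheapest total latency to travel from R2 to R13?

19 ms

Running Dijkstra from R2:
R2: 0
R5: 5  (via R2)
R16: 8  (via R5)
R24: 8  (via R5)
R27: 9  (via R2)
R38: 10  (via R24)
R36: 11  (via R38)
R11: 12  (via R5)
R8: 13  (via R36)
R15: 13  (via R11)
R29: 14  (via R16)
R31: 15  (via R38)
R13: 19  (via R11)
Shortest route: R2 → R5 → R11 → R13 = 19 ms.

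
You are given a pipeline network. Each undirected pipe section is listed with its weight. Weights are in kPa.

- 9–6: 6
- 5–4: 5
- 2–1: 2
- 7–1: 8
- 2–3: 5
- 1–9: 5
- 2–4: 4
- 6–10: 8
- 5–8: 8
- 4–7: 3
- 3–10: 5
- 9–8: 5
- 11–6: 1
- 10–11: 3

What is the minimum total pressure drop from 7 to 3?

12 kPa

Enumerating some paths:
7–4–2–3: 3+4+5 = 12
7–1–2–3: 8+2+5 = 15
Cheapest is 7–4–2–3 at 12 kPa.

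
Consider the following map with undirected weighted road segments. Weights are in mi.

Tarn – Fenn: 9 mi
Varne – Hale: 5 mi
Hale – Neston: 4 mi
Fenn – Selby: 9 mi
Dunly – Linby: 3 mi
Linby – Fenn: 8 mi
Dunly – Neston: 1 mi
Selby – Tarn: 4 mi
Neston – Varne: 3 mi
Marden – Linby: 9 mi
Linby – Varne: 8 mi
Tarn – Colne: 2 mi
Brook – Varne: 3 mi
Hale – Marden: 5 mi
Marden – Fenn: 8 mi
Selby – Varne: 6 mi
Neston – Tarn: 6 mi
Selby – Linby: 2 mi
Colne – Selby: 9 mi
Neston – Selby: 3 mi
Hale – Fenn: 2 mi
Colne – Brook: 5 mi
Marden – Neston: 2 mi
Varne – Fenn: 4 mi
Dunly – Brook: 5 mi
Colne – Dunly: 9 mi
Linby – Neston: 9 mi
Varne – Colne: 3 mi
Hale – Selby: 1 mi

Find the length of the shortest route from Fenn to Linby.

Shortest distances from Fenn:
Fenn: 0
Hale: 2  (via Fenn)
Selby: 3  (via Hale)
Varne: 4  (via Fenn)
Linby: 5  (via Selby)
Shortest route: Fenn–Hale–Selby–Linby = 5 mi.

5 mi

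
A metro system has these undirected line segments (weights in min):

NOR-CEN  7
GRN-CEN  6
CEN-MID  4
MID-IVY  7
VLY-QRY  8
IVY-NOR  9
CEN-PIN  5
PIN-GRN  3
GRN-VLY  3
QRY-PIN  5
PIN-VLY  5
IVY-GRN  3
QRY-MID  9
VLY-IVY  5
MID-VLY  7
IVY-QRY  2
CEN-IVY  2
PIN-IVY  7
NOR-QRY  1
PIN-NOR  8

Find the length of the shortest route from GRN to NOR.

Shortest distances from GRN:
GRN: 0
IVY: 3  (via GRN)
PIN: 3  (via GRN)
VLY: 3  (via GRN)
QRY: 5  (via IVY)
CEN: 5  (via IVY)
NOR: 6  (via QRY)
Shortest route: GRN–IVY–QRY–NOR = 6 min.

6 min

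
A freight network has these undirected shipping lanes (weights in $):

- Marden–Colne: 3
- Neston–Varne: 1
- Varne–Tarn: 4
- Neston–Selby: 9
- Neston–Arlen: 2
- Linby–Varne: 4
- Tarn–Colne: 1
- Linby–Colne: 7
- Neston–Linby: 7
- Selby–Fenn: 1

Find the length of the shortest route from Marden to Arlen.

$11

Compare a few routes:
Marden–Colne–Linby–Neston–Arlen: 3+7+7+2 = 19
Marden–Colne–Linby–Varne–Neston–Arlen: 3+7+4+1+2 = 17
Marden–Colne–Tarn–Varne–Neston–Arlen: 3+1+4+1+2 = 11
Marden–Colne–Tarn–Varne–Linby–Neston–Arlen: 3+1+4+4+7+2 = 21
Cheapest is Marden–Colne–Tarn–Varne–Neston–Arlen at $11.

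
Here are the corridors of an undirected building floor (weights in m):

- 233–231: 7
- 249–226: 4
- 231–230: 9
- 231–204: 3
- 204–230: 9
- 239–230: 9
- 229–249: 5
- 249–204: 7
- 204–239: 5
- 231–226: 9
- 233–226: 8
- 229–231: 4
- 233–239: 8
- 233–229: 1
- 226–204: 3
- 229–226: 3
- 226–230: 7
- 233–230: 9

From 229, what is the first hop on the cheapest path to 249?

249

Candidate routes:
229 - 249: 5 = 5
229 - 226 - 249: 3+4 = 7
The minimum is 5 m via 229 - 249.
So from 229 the first move is to 249.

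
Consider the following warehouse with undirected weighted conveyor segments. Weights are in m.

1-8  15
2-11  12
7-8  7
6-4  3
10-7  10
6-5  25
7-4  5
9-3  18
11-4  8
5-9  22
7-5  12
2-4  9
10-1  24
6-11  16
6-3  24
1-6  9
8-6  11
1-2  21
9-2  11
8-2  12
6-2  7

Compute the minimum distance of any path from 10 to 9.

Settle nodes by increasing distance from 10:
10: 0
7: 10  (via 10)
4: 15  (via 7)
8: 17  (via 7)
6: 18  (via 4)
5: 22  (via 7)
11: 23  (via 4)
1: 24  (via 10)
2: 24  (via 4)
9: 35  (via 2)
Shortest route: 10–7–4–2–9 = 35 m.

35 m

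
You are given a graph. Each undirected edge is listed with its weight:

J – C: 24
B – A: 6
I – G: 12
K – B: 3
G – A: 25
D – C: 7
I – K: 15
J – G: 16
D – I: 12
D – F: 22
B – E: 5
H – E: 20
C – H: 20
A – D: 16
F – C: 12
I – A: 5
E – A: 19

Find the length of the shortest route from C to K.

Enumerating some paths:
C → D → I → K: 7+12+15 = 34
C → D → I → A → B → K: 7+12+5+6+3 = 33
C → D → A → B → K: 7+16+6+3 = 32
Cheapest is C → D → A → B → K at 32.

32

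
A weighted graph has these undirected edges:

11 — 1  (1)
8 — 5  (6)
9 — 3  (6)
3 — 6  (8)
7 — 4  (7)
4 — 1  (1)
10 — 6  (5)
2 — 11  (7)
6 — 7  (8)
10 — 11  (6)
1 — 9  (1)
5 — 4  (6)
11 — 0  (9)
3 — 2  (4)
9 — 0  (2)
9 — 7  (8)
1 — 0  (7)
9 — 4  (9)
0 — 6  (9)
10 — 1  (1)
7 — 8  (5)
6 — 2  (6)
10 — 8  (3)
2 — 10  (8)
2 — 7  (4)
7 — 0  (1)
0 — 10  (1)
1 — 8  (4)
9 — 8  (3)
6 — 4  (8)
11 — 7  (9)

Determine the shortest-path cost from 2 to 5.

Compare a few routes:
2 → 7 → 0 → 9 → 1 → 4 → 5: 4+1+2+1+1+6 = 15
2 → 7 → 0 → 10 → 8 → 5: 4+1+1+3+6 = 15
2 → 7 → 0 → 10 → 1 → 4 → 5: 4+1+1+1+1+6 = 14
2 → 7 → 8 → 5: 4+5+6 = 15
The minimum is 14 via 2 → 7 → 0 → 10 → 1 → 4 → 5.

14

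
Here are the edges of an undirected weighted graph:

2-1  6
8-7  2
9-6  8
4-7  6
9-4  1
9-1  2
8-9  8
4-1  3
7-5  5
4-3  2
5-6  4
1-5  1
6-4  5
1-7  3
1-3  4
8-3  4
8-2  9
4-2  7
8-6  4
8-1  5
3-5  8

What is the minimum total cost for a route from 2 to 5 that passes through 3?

Best 2 to 3: 2–4–3 costing 9
Best 3 to 5: 3–1–5 costing 5
Total via 3: 9 + 5 = 14.

14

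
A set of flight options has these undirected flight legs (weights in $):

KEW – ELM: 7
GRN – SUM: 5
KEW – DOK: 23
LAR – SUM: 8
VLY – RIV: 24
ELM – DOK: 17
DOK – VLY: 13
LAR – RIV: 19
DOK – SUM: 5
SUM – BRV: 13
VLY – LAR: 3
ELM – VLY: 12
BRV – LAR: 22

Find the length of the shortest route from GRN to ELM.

Candidate routes:
GRN → SUM → LAR → VLY → ELM: 5+8+3+12 = 28
GRN → SUM → DOK → ELM: 5+5+17 = 27
GRN → SUM → DOK → VLY → ELM: 5+5+13+12 = 35
The minimum is $27 via GRN → SUM → DOK → ELM.

$27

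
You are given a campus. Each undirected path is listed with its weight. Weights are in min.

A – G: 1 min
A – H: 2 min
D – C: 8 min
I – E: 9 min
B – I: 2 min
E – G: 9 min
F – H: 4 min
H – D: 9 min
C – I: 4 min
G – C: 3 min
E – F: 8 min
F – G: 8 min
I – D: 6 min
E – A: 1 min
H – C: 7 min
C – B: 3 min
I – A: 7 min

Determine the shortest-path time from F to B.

13 min

Running Dijkstra from F:
F: 0
H: 4  (via F)
A: 6  (via H)
E: 7  (via A)
G: 7  (via A)
C: 10  (via G)
B: 13  (via C)
Shortest route: F–H–A–G–C–B = 13 min.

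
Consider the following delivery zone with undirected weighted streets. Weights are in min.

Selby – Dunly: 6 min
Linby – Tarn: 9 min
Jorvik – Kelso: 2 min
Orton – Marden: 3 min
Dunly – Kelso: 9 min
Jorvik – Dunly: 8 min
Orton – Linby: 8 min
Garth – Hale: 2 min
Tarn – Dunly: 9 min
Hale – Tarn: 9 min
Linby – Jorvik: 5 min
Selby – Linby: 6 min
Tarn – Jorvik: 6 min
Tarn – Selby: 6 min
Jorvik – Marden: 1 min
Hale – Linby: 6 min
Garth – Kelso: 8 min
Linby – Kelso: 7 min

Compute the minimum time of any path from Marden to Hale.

Settle nodes by increasing distance from Marden:
Marden: 0
Jorvik: 1  (via Marden)
Orton: 3  (via Marden)
Kelso: 3  (via Jorvik)
Linby: 6  (via Jorvik)
Tarn: 7  (via Jorvik)
Dunly: 9  (via Jorvik)
Garth: 11  (via Kelso)
Hale: 12  (via Linby)
Shortest route: Marden → Jorvik → Linby → Hale = 12 min.

12 min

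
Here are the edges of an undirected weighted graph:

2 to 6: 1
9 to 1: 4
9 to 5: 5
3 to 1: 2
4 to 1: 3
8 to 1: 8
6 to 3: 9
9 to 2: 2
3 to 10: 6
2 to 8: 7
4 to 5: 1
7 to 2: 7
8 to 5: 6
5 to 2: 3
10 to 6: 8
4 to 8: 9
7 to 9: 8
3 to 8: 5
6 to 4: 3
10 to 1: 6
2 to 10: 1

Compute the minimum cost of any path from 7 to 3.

Settle nodes by increasing distance from 7:
7: 0
2: 7  (via 7)
6: 8  (via 2)
9: 8  (via 7)
10: 8  (via 2)
5: 10  (via 2)
4: 11  (via 6)
1: 12  (via 9)
3: 14  (via 10)
Shortest route: 7 → 2 → 10 → 3 = 14.

14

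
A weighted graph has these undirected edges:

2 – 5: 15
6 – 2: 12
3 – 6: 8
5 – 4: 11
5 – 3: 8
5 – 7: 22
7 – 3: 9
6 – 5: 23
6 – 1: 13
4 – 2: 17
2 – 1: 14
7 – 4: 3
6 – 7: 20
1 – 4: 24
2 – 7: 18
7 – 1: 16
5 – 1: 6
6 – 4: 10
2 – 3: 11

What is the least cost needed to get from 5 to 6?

16

Shortest distances from 5:
5: 0
1: 6  (via 5)
3: 8  (via 5)
4: 11  (via 5)
7: 14  (via 4)
2: 15  (via 5)
6: 16  (via 3)
Shortest route: 5–3–6 = 16.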